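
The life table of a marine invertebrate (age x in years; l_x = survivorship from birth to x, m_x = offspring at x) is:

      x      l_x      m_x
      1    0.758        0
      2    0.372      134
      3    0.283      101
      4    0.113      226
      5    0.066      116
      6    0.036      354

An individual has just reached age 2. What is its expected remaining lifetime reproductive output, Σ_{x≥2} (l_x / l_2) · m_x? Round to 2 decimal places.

334.33

l_2 = 0.372. Conditional survival from age 2 to x is l_x / l_2.
  x=2: (0.372/0.372) × 134 = 134.0000
  x=3: (0.283/0.372) × 101 = 76.8360
  x=4: (0.113/0.372) × 226 = 68.6505
  x=5: (0.066/0.372) × 116 = 20.5806
  x=6: (0.036/0.372) × 354 = 34.2581
Sum = 134.0000 + 76.8360 + 68.6505 + 20.5806 + 34.2581 = 334.3253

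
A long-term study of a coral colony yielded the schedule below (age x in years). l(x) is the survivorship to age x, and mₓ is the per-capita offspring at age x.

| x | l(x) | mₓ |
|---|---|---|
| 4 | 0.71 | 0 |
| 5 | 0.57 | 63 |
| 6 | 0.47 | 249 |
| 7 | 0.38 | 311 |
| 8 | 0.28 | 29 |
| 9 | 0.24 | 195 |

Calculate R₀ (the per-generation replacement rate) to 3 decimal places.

R₀ = Σ l(x) mₓ:
  age 4: 0.71 × 0 = 0.0000
  age 5: 0.57 × 63 = 35.9100
  age 6: 0.47 × 249 = 117.0300
  age 7: 0.38 × 311 = 118.1800
  age 8: 0.28 × 29 = 8.1200
  age 9: 0.24 × 195 = 46.8000
R₀ = 0.0000 + 35.9100 + 117.0300 + 118.1800 + 8.1200 + 46.8000 = 326.0400

326.040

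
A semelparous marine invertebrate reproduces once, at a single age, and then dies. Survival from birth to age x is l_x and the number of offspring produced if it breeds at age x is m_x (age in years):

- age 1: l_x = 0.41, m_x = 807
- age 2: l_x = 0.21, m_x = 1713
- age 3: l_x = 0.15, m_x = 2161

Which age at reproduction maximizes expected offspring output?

Expected offspring if breeding at age x = l_x × m_x:
  age 1: 0.41 × 807 = 330.870
  age 2: 0.21 × 1713 = 359.730
  age 3: 0.15 × 2161 = 324.150
Maximum at age 2 (359.730).

2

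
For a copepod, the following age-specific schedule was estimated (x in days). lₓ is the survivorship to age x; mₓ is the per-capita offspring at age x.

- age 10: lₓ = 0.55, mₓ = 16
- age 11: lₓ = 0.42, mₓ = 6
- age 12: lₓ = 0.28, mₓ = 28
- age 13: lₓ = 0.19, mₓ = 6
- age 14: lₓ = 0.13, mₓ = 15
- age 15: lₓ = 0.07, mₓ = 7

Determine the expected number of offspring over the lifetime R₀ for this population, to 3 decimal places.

R₀ = Σ lₓ mₓ:
  age 10: 0.55 × 16 = 8.8000
  age 11: 0.42 × 6 = 2.5200
  age 12: 0.28 × 28 = 7.8400
  age 13: 0.19 × 6 = 1.1400
  age 14: 0.13 × 15 = 1.9500
  age 15: 0.07 × 7 = 0.4900
R₀ = 8.8000 + 2.5200 + 7.8400 + 1.1400 + 1.9500 + 0.4900 = 22.7400

22.740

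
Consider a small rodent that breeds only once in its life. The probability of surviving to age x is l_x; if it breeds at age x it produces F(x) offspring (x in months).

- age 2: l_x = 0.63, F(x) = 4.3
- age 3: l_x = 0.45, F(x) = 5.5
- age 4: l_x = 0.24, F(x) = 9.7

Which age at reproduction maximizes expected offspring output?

Expected offspring if breeding at age x = l_x × F(x):
  age 2: 0.63 × 4.3 = 2.709
  age 3: 0.45 × 5.5 = 2.475
  age 4: 0.24 × 9.7 = 2.328
Maximum at age 2 (2.709).

2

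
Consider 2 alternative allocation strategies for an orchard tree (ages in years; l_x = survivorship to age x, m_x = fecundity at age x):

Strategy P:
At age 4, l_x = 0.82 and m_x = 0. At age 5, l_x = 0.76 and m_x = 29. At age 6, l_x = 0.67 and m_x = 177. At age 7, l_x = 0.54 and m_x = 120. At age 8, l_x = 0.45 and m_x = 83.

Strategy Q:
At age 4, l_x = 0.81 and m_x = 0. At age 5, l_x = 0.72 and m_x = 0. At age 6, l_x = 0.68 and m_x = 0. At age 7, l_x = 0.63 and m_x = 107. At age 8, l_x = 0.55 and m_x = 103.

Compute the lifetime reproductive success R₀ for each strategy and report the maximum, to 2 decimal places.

242.78

Strategy P: R₀ = 0.82×0 + 0.76×29 + 0.67×177 + 0.54×120 + 0.45×83 = 242.7800
Strategy Q: R₀ = 0.81×0 + 0.72×0 + 0.68×0 + 0.63×107 + 0.55×103 = 124.0600
Highest R₀: strategy P with 242.7800.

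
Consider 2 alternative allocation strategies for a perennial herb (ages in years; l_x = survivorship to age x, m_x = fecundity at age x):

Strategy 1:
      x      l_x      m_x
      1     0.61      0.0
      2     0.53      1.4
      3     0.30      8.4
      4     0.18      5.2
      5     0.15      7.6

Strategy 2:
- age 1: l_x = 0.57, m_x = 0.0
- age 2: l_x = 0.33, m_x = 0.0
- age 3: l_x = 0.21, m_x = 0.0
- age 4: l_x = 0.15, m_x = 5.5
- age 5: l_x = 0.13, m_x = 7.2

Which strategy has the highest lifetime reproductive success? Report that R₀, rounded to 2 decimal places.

Strategy 1: R₀ = 0.61×0.0 + 0.53×1.4 + 0.30×8.4 + 0.18×5.2 + 0.15×7.6 = 5.3380
Strategy 2: R₀ = 0.57×0.0 + 0.33×0.0 + 0.21×0.0 + 0.15×5.5 + 0.13×7.2 = 1.7610
Highest R₀: strategy 1 with 5.3380.

5.34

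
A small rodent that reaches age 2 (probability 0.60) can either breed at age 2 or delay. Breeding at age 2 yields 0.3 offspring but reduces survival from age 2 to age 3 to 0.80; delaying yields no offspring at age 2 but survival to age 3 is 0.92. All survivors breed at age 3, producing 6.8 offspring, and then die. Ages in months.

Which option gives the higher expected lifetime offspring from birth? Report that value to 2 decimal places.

3.75

breed at age 2: R₀ = 0.60 × (0.3 + 0.80 × 6.8) = 0.60 × 5.7400 = 3.4440
delay to age 3: R₀ = 0.60 × (0.92 × 6.8) = 0.60 × 6.2560 = 3.7536
Higher: delay to age 3 (3.7536).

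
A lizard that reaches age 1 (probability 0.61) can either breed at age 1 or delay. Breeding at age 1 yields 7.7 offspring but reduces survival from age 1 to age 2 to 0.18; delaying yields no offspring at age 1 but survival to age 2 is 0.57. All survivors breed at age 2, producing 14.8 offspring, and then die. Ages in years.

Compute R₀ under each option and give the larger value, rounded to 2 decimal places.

6.32

breed at age 1: R₀ = 0.61 × (7.7 + 0.18 × 14.8) = 0.61 × 10.3640 = 6.3220
delay to age 2: R₀ = 0.61 × (0.57 × 14.8) = 0.61 × 8.4360 = 5.1460
Higher: breed at age 1 (6.3220).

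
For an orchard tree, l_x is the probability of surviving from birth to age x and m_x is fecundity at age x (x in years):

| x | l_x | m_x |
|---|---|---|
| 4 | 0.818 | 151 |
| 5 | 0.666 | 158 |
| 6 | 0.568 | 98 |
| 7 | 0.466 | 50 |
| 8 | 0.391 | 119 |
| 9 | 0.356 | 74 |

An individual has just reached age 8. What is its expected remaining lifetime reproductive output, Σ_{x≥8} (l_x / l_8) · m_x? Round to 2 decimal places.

l_8 = 0.391. Conditional survival from age 8 to x is l_x / l_8.
  x=8: (0.391/0.391) × 119 = 119.0000
  x=9: (0.356/0.391) × 74 = 67.3760
Sum = 119.0000 + 67.3760 = 186.3760

186.38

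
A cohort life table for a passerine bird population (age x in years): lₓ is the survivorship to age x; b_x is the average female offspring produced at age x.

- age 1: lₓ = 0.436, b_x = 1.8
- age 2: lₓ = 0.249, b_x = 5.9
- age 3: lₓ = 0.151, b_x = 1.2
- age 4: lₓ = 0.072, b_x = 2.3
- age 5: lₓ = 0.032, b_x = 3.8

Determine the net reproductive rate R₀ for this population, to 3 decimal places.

2.722

R₀ = Σ lₓ b_x:
  age 1: 0.436 × 1.8 = 0.7848
  age 2: 0.249 × 5.9 = 1.4691
  age 3: 0.151 × 1.2 = 0.1812
  age 4: 0.072 × 2.3 = 0.1656
  age 5: 0.032 × 3.8 = 0.1216
R₀ = 0.7848 + 1.4691 + 0.1812 + 0.1656 + 0.1216 = 2.7223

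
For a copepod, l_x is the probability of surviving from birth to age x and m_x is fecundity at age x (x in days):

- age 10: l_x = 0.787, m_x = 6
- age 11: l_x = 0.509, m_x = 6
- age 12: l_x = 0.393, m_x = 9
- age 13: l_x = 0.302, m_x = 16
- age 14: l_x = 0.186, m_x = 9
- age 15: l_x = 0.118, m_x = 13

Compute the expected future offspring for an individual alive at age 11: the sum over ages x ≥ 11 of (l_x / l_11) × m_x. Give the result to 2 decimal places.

l_11 = 0.509. Conditional survival from age 11 to x is l_x / l_11.
  x=11: (0.509/0.509) × 6 = 6.0000
  x=12: (0.393/0.509) × 9 = 6.9489
  x=13: (0.302/0.509) × 16 = 9.4931
  x=14: (0.186/0.509) × 9 = 3.2888
  x=15: (0.118/0.509) × 13 = 3.0138
Sum = 6.0000 + 6.9489 + 9.4931 + 3.2888 + 3.0138 = 28.7446

28.74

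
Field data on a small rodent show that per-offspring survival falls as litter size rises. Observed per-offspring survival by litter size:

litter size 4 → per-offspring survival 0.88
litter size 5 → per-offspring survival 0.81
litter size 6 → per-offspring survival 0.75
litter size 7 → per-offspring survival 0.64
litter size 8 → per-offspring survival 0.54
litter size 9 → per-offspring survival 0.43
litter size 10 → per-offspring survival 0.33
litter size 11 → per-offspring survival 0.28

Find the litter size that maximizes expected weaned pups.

6

Expected weaned pups = c × s(c):
  c=4: 4 × 0.88 = 3.520
  c=5: 5 × 0.81 = 4.050
  c=6: 6 × 0.75 = 4.500
  c=7: 7 × 0.64 = 4.480
  c=8: 8 × 0.54 = 4.320
  c=9: 9 × 0.43 = 3.870
  c=10: 10 × 0.33 = 3.300
  c=11: 11 × 0.28 = 3.080
Maximum at c = 6 (4.500 weaned pups).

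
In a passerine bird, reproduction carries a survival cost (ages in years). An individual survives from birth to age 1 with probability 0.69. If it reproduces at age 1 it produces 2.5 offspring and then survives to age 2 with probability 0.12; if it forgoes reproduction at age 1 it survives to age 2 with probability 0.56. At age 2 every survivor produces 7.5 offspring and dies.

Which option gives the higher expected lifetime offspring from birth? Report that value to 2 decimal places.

breed at age 1: R₀ = 0.69 × (2.5 + 0.12 × 7.5) = 0.69 × 3.4000 = 2.3460
delay to age 2: R₀ = 0.69 × (0.56 × 7.5) = 0.69 × 4.2000 = 2.8980
Higher: delay to age 2 (2.8980).

2.90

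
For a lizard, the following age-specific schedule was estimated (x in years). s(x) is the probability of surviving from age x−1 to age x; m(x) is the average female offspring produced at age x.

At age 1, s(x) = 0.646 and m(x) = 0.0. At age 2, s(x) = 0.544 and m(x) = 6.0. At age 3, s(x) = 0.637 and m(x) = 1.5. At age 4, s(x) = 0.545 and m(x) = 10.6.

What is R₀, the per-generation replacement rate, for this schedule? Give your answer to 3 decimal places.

3.738

Survivorship from birth: l_x = s_1·s_2·…·s_x.
  l_1 = 0.64600
  l_2 = 0.35142
  l_3 = 0.22386
  l_4 = 0.12200
R₀ = Σ l_x m(x):
  age 1: 0.64600 × 0.0 = 0.0000
  age 2: 0.35142 × 6.0 = 2.1085
  age 3: 0.22386 × 1.5 = 0.3358
  age 4: 0.12200 × 10.6 = 1.2932
R₀ = 0.0000 + 2.1085 + 0.3358 + 1.2932 = 3.7375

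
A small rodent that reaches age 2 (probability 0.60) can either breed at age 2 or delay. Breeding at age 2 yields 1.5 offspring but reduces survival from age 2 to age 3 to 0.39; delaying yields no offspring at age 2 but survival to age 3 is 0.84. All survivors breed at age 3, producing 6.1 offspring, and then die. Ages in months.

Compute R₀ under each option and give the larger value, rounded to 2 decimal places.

breed at age 2: R₀ = 0.60 × (1.5 + 0.39 × 6.1) = 0.60 × 3.8790 = 2.3274
delay to age 3: R₀ = 0.60 × (0.84 × 6.1) = 0.60 × 5.1240 = 3.0744
Higher: delay to age 3 (3.0744).

3.07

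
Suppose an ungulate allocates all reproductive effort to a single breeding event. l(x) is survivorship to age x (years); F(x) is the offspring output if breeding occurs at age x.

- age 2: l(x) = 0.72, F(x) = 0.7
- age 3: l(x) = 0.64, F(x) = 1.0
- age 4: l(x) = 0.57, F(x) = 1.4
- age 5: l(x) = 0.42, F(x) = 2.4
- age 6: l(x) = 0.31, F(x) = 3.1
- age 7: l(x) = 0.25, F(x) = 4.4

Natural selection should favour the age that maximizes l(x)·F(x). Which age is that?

7

Expected offspring if breeding at age x = l(x) × F(x):
  age 2: 0.72 × 0.7 = 0.504
  age 3: 0.64 × 1.0 = 0.640
  age 4: 0.57 × 1.4 = 0.798
  age 5: 0.42 × 2.4 = 1.008
  age 6: 0.31 × 3.1 = 0.961
  age 7: 0.25 × 4.4 = 1.100
Maximum at age 7 (1.100).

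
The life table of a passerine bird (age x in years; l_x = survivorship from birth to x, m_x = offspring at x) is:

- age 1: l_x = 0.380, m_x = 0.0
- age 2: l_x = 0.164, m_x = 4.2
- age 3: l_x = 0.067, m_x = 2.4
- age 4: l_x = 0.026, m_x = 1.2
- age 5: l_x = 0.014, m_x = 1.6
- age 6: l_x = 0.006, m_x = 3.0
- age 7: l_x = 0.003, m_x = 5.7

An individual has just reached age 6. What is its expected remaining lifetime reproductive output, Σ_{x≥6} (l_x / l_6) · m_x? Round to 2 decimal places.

l_6 = 0.006. Conditional survival from age 6 to x is l_x / l_6.
  x=6: (0.006/0.006) × 3.0 = 3.0000
  x=7: (0.003/0.006) × 5.7 = 2.8500
Sum = 3.0000 + 2.8500 = 5.8500

5.85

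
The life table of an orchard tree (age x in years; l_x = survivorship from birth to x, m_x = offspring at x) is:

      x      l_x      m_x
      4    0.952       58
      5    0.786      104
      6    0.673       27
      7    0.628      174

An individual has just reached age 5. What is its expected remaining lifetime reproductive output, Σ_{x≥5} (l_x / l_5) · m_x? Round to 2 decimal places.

l_5 = 0.786. Conditional survival from age 5 to x is l_x / l_5.
  x=5: (0.786/0.786) × 104 = 104.0000
  x=6: (0.673/0.786) × 27 = 23.1183
  x=7: (0.628/0.786) × 174 = 139.0229
Sum = 104.0000 + 23.1183 + 139.0229 = 266.1412

266.14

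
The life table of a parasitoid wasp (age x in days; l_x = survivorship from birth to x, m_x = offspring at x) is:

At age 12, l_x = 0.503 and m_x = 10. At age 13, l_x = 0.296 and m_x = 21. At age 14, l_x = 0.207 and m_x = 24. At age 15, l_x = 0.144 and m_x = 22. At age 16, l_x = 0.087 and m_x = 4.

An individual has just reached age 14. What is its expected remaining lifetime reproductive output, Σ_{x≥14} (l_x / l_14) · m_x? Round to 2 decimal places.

l_14 = 0.207. Conditional survival from age 14 to x is l_x / l_14.
  x=14: (0.207/0.207) × 24 = 24.0000
  x=15: (0.144/0.207) × 22 = 15.3043
  x=16: (0.087/0.207) × 4 = 1.6812
Sum = 24.0000 + 15.3043 + 1.6812 = 40.9855

40.99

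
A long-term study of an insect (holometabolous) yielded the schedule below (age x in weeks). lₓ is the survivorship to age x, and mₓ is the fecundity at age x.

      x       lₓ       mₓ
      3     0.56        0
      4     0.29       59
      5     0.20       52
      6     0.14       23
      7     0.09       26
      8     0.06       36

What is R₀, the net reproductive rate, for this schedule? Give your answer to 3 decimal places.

35.230

R₀ = Σ lₓ mₓ:
  age 3: 0.56 × 0 = 0.0000
  age 4: 0.29 × 59 = 17.1100
  age 5: 0.20 × 52 = 10.4000
  age 6: 0.14 × 23 = 3.2200
  age 7: 0.09 × 26 = 2.3400
  age 8: 0.06 × 36 = 2.1600
R₀ = 0.0000 + 17.1100 + 10.4000 + 3.2200 + 2.3400 + 2.1600 = 35.2300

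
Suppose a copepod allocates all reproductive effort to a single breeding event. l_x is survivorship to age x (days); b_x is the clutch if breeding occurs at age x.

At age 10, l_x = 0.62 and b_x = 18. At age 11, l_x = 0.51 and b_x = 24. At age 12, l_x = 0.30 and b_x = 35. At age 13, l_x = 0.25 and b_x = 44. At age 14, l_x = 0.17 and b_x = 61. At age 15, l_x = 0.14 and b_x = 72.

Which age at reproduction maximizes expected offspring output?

11

Expected offspring if breeding at age x = l_x × b_x:
  age 10: 0.62 × 18 = 11.160
  age 11: 0.51 × 24 = 12.240
  age 12: 0.30 × 35 = 10.500
  age 13: 0.25 × 44 = 11.000
  age 14: 0.17 × 61 = 10.370
  age 15: 0.14 × 72 = 10.080
Maximum at age 11 (12.240).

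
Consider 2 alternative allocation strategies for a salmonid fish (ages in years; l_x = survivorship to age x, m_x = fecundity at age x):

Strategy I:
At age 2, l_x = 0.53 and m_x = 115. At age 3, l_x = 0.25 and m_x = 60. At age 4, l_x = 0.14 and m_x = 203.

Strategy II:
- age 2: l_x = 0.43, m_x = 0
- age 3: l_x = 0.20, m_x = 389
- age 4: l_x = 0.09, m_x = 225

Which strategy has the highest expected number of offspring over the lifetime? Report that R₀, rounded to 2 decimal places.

Strategy I: R₀ = 0.53×115 + 0.25×60 + 0.14×203 = 104.3700
Strategy II: R₀ = 0.43×0 + 0.20×389 + 0.09×225 = 98.0500
Highest R₀: strategy I with 104.3700.

104.37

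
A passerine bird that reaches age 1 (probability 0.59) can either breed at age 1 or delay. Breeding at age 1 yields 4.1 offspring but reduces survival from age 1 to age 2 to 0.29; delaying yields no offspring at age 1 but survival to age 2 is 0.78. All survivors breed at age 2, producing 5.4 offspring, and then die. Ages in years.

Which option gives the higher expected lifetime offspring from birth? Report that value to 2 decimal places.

breed at age 1: R₀ = 0.59 × (4.1 + 0.29 × 5.4) = 0.59 × 5.6660 = 3.3429
delay to age 2: R₀ = 0.59 × (0.78 × 5.4) = 0.59 × 4.2120 = 2.4851
Higher: breed at age 1 (3.3429).

3.34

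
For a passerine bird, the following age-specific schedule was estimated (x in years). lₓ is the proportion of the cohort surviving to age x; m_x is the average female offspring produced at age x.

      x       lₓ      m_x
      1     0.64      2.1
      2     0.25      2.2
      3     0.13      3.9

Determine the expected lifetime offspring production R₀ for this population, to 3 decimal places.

2.401

R₀ = Σ lₓ m_x:
  age 1: 0.64 × 2.1 = 1.3440
  age 2: 0.25 × 2.2 = 0.5500
  age 3: 0.13 × 3.9 = 0.5070
R₀ = 1.3440 + 0.5500 + 0.5070 = 2.4010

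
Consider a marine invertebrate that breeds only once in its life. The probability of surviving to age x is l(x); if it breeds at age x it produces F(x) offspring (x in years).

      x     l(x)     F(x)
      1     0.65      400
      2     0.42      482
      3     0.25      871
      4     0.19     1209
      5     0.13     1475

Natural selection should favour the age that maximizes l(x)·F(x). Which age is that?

Expected offspring if breeding at age x = l(x) × F(x):
  age 1: 0.65 × 400 = 260.000
  age 2: 0.42 × 482 = 202.440
  age 3: 0.25 × 871 = 217.750
  age 4: 0.19 × 1209 = 229.710
  age 5: 0.13 × 1475 = 191.750
Maximum at age 1 (260.000).

1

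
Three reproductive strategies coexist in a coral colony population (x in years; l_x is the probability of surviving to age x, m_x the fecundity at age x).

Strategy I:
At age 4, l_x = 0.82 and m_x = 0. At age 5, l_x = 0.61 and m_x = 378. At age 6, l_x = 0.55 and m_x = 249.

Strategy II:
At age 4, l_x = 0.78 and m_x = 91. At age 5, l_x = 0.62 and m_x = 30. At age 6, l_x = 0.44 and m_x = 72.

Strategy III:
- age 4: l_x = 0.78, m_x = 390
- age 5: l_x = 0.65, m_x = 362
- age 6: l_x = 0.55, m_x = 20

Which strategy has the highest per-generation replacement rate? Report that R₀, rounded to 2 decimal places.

Strategy I: R₀ = 0.82×0 + 0.61×378 + 0.55×249 = 367.5300
Strategy II: R₀ = 0.78×91 + 0.62×30 + 0.44×72 = 121.2600
Strategy III: R₀ = 0.78×390 + 0.65×362 + 0.55×20 = 550.5000
Highest R₀: strategy III with 550.5000.

550.50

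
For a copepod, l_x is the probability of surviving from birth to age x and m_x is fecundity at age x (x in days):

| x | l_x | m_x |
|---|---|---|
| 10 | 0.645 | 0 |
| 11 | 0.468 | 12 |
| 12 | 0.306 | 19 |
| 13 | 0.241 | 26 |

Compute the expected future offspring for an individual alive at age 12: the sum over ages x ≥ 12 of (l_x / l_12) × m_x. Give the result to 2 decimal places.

l_12 = 0.306. Conditional survival from age 12 to x is l_x / l_12.
  x=12: (0.306/0.306) × 19 = 19.0000
  x=13: (0.241/0.306) × 26 = 20.4771
Sum = 19.0000 + 20.4771 = 39.4771

39.48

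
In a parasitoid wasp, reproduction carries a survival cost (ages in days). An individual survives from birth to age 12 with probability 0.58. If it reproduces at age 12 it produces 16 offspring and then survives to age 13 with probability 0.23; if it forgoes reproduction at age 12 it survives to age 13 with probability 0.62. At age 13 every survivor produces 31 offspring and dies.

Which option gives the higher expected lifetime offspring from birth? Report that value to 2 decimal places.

13.42

breed at age 12: R₀ = 0.58 × (16 + 0.23 × 31) = 0.58 × 23.1300 = 13.4154
delay to age 13: R₀ = 0.58 × (0.62 × 31) = 0.58 × 19.2200 = 11.1476
Higher: breed at age 12 (13.4154).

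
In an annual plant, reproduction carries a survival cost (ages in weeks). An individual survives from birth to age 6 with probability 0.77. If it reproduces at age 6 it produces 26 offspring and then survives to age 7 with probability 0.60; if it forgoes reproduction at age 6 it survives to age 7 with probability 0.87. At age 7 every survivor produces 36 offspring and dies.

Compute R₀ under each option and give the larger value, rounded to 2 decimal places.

breed at age 6: R₀ = 0.77 × (26 + 0.60 × 36) = 0.77 × 47.6000 = 36.6520
delay to age 7: R₀ = 0.77 × (0.87 × 36) = 0.77 × 31.3200 = 24.1164
Higher: breed at age 6 (36.6520).

36.65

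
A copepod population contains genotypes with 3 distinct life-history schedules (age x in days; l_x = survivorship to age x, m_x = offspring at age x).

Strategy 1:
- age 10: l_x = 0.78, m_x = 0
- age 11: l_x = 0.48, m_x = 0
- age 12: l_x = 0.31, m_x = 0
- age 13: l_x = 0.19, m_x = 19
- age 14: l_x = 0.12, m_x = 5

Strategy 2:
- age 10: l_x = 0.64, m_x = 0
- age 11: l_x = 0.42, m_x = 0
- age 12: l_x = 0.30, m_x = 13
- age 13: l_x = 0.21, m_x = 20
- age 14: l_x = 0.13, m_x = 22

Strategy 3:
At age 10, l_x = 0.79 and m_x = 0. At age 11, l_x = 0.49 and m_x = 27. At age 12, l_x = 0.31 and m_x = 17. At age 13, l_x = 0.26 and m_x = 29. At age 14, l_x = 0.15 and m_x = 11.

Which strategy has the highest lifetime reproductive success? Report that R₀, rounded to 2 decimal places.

27.69

Strategy 1: R₀ = 0.78×0 + 0.48×0 + 0.31×0 + 0.19×19 + 0.12×5 = 4.2100
Strategy 2: R₀ = 0.64×0 + 0.42×0 + 0.30×13 + 0.21×20 + 0.13×22 = 10.9600
Strategy 3: R₀ = 0.79×0 + 0.49×27 + 0.31×17 + 0.26×29 + 0.15×11 = 27.6900
Highest R₀: strategy 3 with 27.6900.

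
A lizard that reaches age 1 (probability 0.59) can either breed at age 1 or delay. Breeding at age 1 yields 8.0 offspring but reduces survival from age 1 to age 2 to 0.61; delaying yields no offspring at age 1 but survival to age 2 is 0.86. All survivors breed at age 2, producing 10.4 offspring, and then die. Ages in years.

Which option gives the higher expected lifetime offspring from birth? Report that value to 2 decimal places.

8.46

breed at age 1: R₀ = 0.59 × (8.0 + 0.61 × 10.4) = 0.59 × 14.3440 = 8.4630
delay to age 2: R₀ = 0.59 × (0.86 × 10.4) = 0.59 × 8.9440 = 5.2770
Higher: breed at age 1 (8.4630).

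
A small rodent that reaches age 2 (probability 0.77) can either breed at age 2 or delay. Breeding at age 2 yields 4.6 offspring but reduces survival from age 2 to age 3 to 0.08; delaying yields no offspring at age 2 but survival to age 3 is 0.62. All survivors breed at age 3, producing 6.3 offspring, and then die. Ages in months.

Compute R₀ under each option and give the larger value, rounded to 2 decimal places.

breed at age 2: R₀ = 0.77 × (4.6 + 0.08 × 6.3) = 0.77 × 5.1040 = 3.9301
delay to age 3: R₀ = 0.77 × (0.62 × 6.3) = 0.77 × 3.9060 = 3.0076
Higher: breed at age 2 (3.9301).

3.93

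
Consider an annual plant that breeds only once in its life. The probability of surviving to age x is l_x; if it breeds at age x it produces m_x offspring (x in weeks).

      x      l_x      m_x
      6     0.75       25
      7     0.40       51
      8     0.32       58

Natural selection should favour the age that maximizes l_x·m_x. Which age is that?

Expected offspring if breeding at age x = l_x × m_x:
  age 6: 0.75 × 25 = 18.750
  age 7: 0.40 × 51 = 20.400
  age 8: 0.32 × 58 = 18.560
Maximum at age 7 (20.400).

7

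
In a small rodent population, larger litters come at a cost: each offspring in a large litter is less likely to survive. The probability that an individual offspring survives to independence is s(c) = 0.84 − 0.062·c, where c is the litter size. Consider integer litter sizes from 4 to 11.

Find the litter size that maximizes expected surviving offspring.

Expected surviving offspring = c × s(c):
  c=4: 4 × 0.592 = 2.368
  c=5: 5 × 0.530 = 2.650
  c=6: 6 × 0.468 = 2.808
  c=7: 7 × 0.406 = 2.842
  c=8: 8 × 0.344 = 2.752
  c=9: 9 × 0.282 = 2.538
  c=10: 10 × 0.220 = 2.200
  c=11: 11 × 0.158 = 1.738
Maximum at c = 7 (2.842 surviving offspring).

7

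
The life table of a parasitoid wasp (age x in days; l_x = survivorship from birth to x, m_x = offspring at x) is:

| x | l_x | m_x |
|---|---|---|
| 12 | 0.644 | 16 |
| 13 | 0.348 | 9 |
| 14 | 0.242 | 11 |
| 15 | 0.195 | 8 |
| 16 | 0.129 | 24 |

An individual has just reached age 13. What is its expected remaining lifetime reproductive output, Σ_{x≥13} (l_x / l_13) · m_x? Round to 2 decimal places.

30.03

l_13 = 0.348. Conditional survival from age 13 to x is l_x / l_13.
  x=13: (0.348/0.348) × 9 = 9.0000
  x=14: (0.242/0.348) × 11 = 7.6494
  x=15: (0.195/0.348) × 8 = 4.4828
  x=16: (0.129/0.348) × 24 = 8.8966
Sum = 9.0000 + 7.6494 + 4.4828 + 8.8966 = 30.0287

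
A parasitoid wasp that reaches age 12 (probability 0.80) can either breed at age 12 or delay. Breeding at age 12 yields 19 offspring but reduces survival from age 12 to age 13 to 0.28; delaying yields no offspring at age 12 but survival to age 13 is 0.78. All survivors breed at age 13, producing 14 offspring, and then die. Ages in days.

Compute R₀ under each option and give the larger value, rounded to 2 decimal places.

18.34

breed at age 12: R₀ = 0.80 × (19 + 0.28 × 14) = 0.80 × 22.9200 = 18.3360
delay to age 13: R₀ = 0.80 × (0.78 × 14) = 0.80 × 10.9200 = 8.7360
Higher: breed at age 12 (18.3360).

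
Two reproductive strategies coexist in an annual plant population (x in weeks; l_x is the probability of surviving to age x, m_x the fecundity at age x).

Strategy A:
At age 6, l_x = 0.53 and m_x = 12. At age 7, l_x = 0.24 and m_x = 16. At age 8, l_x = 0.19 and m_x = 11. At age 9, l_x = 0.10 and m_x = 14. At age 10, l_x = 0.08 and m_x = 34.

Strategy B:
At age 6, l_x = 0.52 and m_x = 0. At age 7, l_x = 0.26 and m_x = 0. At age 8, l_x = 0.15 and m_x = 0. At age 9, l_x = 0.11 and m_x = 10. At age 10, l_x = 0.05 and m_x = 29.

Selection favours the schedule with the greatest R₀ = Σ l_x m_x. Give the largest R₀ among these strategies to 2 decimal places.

16.41

Strategy A: R₀ = 0.53×12 + 0.24×16 + 0.19×11 + 0.10×14 + 0.08×34 = 16.4100
Strategy B: R₀ = 0.52×0 + 0.26×0 + 0.15×0 + 0.11×10 + 0.05×29 = 2.5500
Highest R₀: strategy A with 16.4100.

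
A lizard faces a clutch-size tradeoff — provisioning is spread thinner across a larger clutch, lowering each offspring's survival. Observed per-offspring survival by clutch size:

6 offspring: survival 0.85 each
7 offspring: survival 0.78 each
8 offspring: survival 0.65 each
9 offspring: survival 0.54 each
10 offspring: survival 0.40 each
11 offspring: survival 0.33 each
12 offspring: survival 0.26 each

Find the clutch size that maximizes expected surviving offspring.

Expected surviving offspring = c × s(c):
  c=6: 6 × 0.85 = 5.100
  c=7: 7 × 0.78 = 5.460
  c=8: 8 × 0.65 = 5.200
  c=9: 9 × 0.54 = 4.860
  c=10: 10 × 0.40 = 4.000
  c=11: 11 × 0.33 = 3.630
  c=12: 12 × 0.26 = 3.120
Maximum at c = 7 (5.460 surviving offspring).

7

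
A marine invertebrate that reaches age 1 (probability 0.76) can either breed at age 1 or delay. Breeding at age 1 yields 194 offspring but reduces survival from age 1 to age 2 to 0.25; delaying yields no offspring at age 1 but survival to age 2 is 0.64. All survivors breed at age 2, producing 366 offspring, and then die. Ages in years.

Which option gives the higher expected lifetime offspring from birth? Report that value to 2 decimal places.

216.98

breed at age 1: R₀ = 0.76 × (194 + 0.25 × 366) = 0.76 × 285.5000 = 216.9800
delay to age 2: R₀ = 0.76 × (0.64 × 366) = 0.76 × 234.2400 = 178.0224
Higher: breed at age 1 (216.9800).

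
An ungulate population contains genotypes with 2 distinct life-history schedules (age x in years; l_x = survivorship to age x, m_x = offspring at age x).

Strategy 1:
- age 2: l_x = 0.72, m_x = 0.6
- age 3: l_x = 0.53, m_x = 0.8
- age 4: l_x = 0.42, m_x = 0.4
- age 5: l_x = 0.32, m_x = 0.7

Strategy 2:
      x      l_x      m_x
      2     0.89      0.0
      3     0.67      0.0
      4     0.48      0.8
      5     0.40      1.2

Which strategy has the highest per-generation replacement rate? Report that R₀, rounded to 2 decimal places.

Strategy 1: R₀ = 0.72×0.6 + 0.53×0.8 + 0.42×0.4 + 0.32×0.7 = 1.2480
Strategy 2: R₀ = 0.89×0.0 + 0.67×0.0 + 0.48×0.8 + 0.40×1.2 = 0.8640
Highest R₀: strategy 1 with 1.2480.

1.25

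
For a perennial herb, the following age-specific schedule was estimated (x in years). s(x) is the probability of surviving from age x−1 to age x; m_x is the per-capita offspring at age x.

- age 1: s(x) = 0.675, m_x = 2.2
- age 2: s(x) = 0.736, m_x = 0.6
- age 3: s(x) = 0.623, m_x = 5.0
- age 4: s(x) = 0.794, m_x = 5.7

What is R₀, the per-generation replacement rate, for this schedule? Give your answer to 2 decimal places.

4.73

Survivorship from birth: l_x = s_1·s_2·…·s_x.
  l_1 = 0.67500
  l_2 = 0.49680
  l_3 = 0.30951
  l_4 = 0.24575
R₀ = Σ l_x m_x:
  age 1: 0.67500 × 2.2 = 1.4850
  age 2: 0.49680 × 0.6 = 0.2981
  age 3: 0.30951 × 5.0 = 1.5475
  age 4: 0.24575 × 5.7 = 1.4008
R₀ = 1.4850 + 0.2981 + 1.5475 + 1.4008 = 4.7314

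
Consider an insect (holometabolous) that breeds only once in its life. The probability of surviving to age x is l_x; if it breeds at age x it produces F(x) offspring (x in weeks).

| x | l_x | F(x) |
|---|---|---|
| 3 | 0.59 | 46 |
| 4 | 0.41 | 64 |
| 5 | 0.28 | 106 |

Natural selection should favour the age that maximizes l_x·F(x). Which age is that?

5

Expected offspring if breeding at age x = l_x × F(x):
  age 3: 0.59 × 46 = 27.140
  age 4: 0.41 × 64 = 26.240
  age 5: 0.28 × 106 = 29.680
Maximum at age 5 (29.680).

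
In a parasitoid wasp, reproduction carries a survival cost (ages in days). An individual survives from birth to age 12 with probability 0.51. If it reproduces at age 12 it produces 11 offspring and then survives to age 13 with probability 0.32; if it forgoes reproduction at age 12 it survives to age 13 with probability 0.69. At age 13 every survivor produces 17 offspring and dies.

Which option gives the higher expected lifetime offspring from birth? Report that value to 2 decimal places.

breed at age 12: R₀ = 0.51 × (11 + 0.32 × 17) = 0.51 × 16.4400 = 8.3844
delay to age 13: R₀ = 0.51 × (0.69 × 17) = 0.51 × 11.7300 = 5.9823
Higher: breed at age 12 (8.3844).

8.38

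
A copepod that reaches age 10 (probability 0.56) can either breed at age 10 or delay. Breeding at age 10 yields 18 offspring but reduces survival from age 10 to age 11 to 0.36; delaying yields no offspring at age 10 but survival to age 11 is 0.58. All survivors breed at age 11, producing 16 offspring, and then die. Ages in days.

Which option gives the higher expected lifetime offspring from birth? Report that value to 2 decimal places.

breed at age 10: R₀ = 0.56 × (18 + 0.36 × 16) = 0.56 × 23.7600 = 13.3056
delay to age 11: R₀ = 0.56 × (0.58 × 16) = 0.56 × 9.2800 = 5.1968
Higher: breed at age 10 (13.3056).

13.31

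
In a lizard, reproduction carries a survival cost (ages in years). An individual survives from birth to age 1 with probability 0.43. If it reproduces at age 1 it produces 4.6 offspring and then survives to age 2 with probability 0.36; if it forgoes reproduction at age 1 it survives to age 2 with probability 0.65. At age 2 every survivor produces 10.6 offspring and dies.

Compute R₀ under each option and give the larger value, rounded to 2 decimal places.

3.62

breed at age 1: R₀ = 0.43 × (4.6 + 0.36 × 10.6) = 0.43 × 8.4160 = 3.6189
delay to age 2: R₀ = 0.43 × (0.65 × 10.6) = 0.43 × 6.8900 = 2.9627
Higher: breed at age 1 (3.6189).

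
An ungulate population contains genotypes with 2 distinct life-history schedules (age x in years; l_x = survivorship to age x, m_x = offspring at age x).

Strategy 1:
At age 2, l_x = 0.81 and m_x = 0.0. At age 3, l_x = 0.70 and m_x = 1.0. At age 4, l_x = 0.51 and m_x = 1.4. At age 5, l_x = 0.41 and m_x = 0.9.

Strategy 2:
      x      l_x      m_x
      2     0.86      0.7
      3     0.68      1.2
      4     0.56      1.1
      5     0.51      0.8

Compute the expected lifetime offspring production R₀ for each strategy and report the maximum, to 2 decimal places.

2.44

Strategy 1: R₀ = 0.81×0.0 + 0.70×1.0 + 0.51×1.4 + 0.41×0.9 = 1.7830
Strategy 2: R₀ = 0.86×0.7 + 0.68×1.2 + 0.56×1.1 + 0.51×0.8 = 2.4420
Highest R₀: strategy 2 with 2.4420.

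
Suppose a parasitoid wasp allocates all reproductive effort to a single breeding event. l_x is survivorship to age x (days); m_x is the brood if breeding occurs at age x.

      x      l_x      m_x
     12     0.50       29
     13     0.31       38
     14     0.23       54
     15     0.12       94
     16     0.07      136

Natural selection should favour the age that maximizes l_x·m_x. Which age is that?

Expected offspring if breeding at age x = l_x × m_x:
  age 12: 0.50 × 29 = 14.500
  age 13: 0.31 × 38 = 11.780
  age 14: 0.23 × 54 = 12.420
  age 15: 0.12 × 94 = 11.280
  age 16: 0.07 × 136 = 9.520
Maximum at age 12 (14.500).

12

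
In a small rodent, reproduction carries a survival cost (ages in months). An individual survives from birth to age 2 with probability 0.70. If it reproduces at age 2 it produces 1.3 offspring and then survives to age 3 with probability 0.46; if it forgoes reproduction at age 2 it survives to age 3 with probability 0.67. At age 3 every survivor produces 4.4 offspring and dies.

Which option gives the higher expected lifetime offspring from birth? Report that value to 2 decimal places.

breed at age 2: R₀ = 0.70 × (1.3 + 0.46 × 4.4) = 0.70 × 3.3240 = 2.3268
delay to age 3: R₀ = 0.70 × (0.67 × 4.4) = 0.70 × 2.9480 = 2.0636
Higher: breed at age 2 (2.3268).

2.33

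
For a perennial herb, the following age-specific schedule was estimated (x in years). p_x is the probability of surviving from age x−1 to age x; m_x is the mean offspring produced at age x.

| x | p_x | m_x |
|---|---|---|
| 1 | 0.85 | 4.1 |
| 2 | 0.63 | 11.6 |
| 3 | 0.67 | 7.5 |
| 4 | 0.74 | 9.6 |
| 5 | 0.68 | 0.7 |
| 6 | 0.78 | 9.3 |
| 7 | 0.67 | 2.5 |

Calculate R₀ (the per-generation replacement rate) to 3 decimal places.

Survivorship from birth: l_x = p_1·p_2·…·p_x.
  l_1 = 0.85000
  l_2 = 0.53550
  l_3 = 0.35879
  l_4 = 0.26550
  l_5 = 0.18054
  l_6 = 0.14082
  l_7 = 0.09435
R₀ = Σ l_x m_x:
  age 1: 0.85000 × 4.1 = 3.4850
  age 2: 0.53550 × 11.6 = 6.2118
  age 3: 0.35879 × 7.5 = 2.6909
  age 4: 0.26550 × 9.6 = 2.5488
  age 5: 0.18054 × 0.7 = 0.1264
  age 6: 0.14082 × 9.3 = 1.3096
  age 7: 0.09435 × 2.5 = 0.2359
R₀ = 3.4850 + 6.2118 + 2.6909 + 2.5488 + 0.1264 + 1.3096 + 0.2359 = 16.6084

16.608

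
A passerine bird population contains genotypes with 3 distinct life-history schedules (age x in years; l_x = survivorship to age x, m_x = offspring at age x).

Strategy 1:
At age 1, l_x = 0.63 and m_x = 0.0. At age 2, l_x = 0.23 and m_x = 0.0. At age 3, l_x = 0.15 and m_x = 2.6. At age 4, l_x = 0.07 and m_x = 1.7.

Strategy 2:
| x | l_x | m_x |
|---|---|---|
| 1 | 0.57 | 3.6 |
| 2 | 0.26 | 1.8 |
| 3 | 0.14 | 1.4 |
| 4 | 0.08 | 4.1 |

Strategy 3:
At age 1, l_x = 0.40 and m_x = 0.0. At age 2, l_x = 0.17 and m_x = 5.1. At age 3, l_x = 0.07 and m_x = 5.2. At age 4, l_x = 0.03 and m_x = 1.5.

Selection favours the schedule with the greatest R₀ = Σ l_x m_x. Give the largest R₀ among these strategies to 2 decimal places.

3.04

Strategy 1: R₀ = 0.63×0.0 + 0.23×0.0 + 0.15×2.6 + 0.07×1.7 = 0.5090
Strategy 2: R₀ = 0.57×3.6 + 0.26×1.8 + 0.14×1.4 + 0.08×4.1 = 3.0440
Strategy 3: R₀ = 0.40×0.0 + 0.17×5.1 + 0.07×5.2 + 0.03×1.5 = 1.2760
Highest R₀: strategy 2 with 3.0440.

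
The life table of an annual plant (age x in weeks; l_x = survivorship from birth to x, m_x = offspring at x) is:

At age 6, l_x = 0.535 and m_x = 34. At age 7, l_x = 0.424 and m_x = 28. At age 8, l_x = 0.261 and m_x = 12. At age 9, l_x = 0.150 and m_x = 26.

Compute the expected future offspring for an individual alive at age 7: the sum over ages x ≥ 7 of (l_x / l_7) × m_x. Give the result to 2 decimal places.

44.58

l_7 = 0.424. Conditional survival from age 7 to x is l_x / l_7.
  x=7: (0.424/0.424) × 28 = 28.0000
  x=8: (0.261/0.424) × 12 = 7.3868
  x=9: (0.150/0.424) × 26 = 9.1981
Sum = 28.0000 + 7.3868 + 9.1981 = 44.5849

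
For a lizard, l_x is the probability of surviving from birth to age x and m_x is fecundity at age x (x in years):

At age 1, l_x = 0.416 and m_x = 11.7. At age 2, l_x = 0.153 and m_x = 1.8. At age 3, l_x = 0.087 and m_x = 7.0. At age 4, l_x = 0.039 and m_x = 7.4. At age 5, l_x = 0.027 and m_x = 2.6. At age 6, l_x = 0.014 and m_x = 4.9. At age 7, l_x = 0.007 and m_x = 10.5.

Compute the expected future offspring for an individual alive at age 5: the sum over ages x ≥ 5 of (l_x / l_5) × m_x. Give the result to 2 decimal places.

l_5 = 0.027. Conditional survival from age 5 to x is l_x / l_5.
  x=5: (0.027/0.027) × 2.6 = 2.6000
  x=6: (0.014/0.027) × 4.9 = 2.5407
  x=7: (0.007/0.027) × 10.5 = 2.7222
Sum = 2.6000 + 2.5407 + 2.7222 = 7.8630

7.86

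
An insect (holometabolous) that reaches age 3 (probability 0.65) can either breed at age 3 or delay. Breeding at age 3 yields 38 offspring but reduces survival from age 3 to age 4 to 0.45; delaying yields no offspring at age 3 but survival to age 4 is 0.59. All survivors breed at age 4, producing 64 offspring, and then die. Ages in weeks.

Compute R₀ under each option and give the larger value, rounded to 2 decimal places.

43.42

breed at age 3: R₀ = 0.65 × (38 + 0.45 × 64) = 0.65 × 66.8000 = 43.4200
delay to age 4: R₀ = 0.65 × (0.59 × 64) = 0.65 × 37.7600 = 24.5440
Higher: breed at age 3 (43.4200).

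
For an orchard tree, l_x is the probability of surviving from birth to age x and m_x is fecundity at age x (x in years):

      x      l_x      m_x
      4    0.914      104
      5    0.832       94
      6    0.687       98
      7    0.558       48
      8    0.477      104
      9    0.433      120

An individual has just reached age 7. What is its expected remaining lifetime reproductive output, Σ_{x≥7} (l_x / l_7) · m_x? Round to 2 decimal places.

l_7 = 0.558. Conditional survival from age 7 to x is l_x / l_7.
  x=7: (0.558/0.558) × 48 = 48.0000
  x=8: (0.477/0.558) × 104 = 88.9032
  x=9: (0.433/0.558) × 120 = 93.1183
Sum = 48.0000 + 88.9032 + 93.1183 = 230.0215

230.02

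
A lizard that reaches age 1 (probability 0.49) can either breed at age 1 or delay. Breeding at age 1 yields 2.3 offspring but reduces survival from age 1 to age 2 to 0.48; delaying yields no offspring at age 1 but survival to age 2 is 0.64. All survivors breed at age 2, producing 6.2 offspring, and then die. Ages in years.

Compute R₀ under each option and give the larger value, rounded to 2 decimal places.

2.59

breed at age 1: R₀ = 0.49 × (2.3 + 0.48 × 6.2) = 0.49 × 5.2760 = 2.5852
delay to age 2: R₀ = 0.49 × (0.64 × 6.2) = 0.49 × 3.9680 = 1.9443
Higher: breed at age 1 (2.5852).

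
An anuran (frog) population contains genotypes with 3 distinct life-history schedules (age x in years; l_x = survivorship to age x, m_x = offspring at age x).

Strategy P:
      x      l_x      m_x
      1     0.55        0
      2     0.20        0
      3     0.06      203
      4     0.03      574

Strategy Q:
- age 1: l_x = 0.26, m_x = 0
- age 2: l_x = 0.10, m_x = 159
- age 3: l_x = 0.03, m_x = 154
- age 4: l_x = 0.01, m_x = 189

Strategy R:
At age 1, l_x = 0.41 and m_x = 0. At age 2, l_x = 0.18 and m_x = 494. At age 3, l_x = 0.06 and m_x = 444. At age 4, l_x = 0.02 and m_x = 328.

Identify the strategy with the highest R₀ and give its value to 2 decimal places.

Strategy P: R₀ = 0.55×0 + 0.20×0 + 0.06×203 + 0.03×574 = 29.4000
Strategy Q: R₀ = 0.26×0 + 0.10×159 + 0.03×154 + 0.01×189 = 22.4100
Strategy R: R₀ = 0.41×0 + 0.18×494 + 0.06×444 + 0.02×328 = 122.1200
Highest R₀: strategy R with 122.1200.

122.12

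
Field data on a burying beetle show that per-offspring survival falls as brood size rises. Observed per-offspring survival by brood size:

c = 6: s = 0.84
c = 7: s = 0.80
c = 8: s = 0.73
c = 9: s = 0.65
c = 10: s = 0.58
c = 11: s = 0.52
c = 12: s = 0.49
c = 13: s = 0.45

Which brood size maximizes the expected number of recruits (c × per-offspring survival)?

Expected recruits = c × s(c):
  c=6: 6 × 0.84 = 5.040
  c=7: 7 × 0.80 = 5.600
  c=8: 8 × 0.73 = 5.840
  c=9: 9 × 0.65 = 5.850
  c=10: 10 × 0.58 = 5.800
  c=11: 11 × 0.52 = 5.720
  c=12: 12 × 0.49 = 5.880
  c=13: 13 × 0.45 = 5.850
Maximum at c = 12 (5.880 recruits).

12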